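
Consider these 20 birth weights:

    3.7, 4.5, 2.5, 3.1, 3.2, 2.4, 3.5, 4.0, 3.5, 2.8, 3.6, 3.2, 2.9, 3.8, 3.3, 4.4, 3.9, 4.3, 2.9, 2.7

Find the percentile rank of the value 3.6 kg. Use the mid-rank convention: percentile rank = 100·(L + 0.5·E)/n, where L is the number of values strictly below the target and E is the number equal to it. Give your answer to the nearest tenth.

Sorted: 2.4, 2.5, 2.7, 2.8, 2.9, 2.9, 3.1, 3.2, 3.2, 3.3, 3.5, 3.5, 3.6, 3.7, 3.8, 3.9, 4.0, 4.3, 4.4, 4.5.
Count below 3.6: L = 12; count equal: E = 1; n = 20.
Percentile rank = 100·(12 + 0.5·1)/20 = 100·12.5/20 = 62.5.

62.5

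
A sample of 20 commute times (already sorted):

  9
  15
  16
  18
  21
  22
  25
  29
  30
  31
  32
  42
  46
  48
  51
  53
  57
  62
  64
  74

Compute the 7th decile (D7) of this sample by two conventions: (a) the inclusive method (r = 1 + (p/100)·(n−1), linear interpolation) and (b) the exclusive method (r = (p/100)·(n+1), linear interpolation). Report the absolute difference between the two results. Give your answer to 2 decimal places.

n = 20.
(a) r = 14.3; between ranks 14 (48) and 15 (51): 48.9.
(b) r = 14.7; between ranks 14 (48) and 15 (51): 50.1.
|48.9 − 50.1| = 1.2.

1.20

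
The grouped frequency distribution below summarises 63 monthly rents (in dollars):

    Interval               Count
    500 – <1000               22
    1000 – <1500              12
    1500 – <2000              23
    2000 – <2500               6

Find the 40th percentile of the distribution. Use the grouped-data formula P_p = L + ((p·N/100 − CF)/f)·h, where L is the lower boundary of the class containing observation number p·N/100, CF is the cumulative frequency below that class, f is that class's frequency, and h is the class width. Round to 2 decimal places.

1133.33

N = 63; target position k = 40/100 · 63 = 25.2.
Cumulative frequencies: 22, 34, 57, 63.
Observation 25.2 falls in the class 1000 – <1500.
L = 1000, CF = 22, f = 12, h = 500.
P40 = 1000 + ((25.2 − 22)/12)·500 = 1000 + 133.333 = 1133.33.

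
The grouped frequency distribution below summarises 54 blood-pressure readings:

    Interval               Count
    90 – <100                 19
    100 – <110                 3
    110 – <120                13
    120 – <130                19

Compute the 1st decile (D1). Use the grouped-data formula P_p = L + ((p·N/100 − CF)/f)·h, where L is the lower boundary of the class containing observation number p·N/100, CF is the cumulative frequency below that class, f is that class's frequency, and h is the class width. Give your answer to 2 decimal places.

N = 54; target position k = 10/100 · 54 = 5.4.
Cumulative frequencies: 19, 22, 35, 54.
Observation 5.4 falls in the class 90 – <100.
L = 90, CF = 0, f = 19, h = 10.
P10 = 90 + ((5.4 − 0)/19)·10 = 90 + 2.84211 = 92.8421.

92.84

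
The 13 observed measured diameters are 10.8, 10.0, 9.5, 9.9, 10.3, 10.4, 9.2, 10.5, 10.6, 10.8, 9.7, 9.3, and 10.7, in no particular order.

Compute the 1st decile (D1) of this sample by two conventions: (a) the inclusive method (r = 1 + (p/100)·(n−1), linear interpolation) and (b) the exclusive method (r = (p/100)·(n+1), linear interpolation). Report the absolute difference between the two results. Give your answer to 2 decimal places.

Sorted: 9.2, 9.3, 9.5, 9.7, 9.9, 10.0, 10.3, 10.4, 10.5, 10.6, 10.7, 10.8, 10.8.
n = 13.
(a) r = 2.2; between ranks 2 (9.3) and 3 (9.5): 9.34.
(b) r = 1.4; between ranks 1 (9.2) and 2 (9.3): 9.24.
|9.34 − 9.24| = 0.1.

0.10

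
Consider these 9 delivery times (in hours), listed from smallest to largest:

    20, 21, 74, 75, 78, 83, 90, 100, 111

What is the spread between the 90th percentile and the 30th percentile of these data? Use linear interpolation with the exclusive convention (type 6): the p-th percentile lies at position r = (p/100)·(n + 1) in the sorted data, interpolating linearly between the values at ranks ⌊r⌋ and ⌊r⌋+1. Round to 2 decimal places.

37.00

n = 9.
P30: r = 3 (integer) → 74.
P90: r = 9 (integer) → 111.
Difference: 111 − 74 = 37.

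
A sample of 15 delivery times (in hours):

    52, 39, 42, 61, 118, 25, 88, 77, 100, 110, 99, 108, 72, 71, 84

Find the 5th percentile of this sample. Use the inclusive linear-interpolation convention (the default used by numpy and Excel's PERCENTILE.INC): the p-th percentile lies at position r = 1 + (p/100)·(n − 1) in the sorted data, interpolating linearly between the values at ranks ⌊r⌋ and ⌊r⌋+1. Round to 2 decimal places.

34.80

Sorted: 25, 39, 42, 52, 61, 71, 72, 77, 84, 88, 99, 100, 108, 110, 118.
n = 15.
r = 1 + (5/100)·(15 − 1) = 1 + 0.7 = 1.7.
Rank 1 is 25 and rank 2 is 39.
Interpolate: 25 + 0.7·(39 − 25) = 25 + 0.7·14 = 34.8.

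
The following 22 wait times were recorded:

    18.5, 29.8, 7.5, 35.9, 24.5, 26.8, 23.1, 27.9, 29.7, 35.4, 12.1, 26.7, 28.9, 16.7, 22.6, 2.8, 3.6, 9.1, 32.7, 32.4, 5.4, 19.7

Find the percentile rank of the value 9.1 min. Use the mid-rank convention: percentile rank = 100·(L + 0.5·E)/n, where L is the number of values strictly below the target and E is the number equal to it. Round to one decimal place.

20.5

Sorted: 2.8, 3.6, 5.4, 7.5, 9.1, 12.1, 16.7, 18.5, 19.7, 22.6, 23.1, 24.5, 26.7, 26.8, 27.9, 28.9, 29.7, 29.8, 32.4, 32.7, 35.4, 35.9.
Count below 9.1: L = 4; count equal: E = 1; n = 22.
Percentile rank = 100·(4 + 0.5·1)/22 = 100·4.5/22 = 20.45.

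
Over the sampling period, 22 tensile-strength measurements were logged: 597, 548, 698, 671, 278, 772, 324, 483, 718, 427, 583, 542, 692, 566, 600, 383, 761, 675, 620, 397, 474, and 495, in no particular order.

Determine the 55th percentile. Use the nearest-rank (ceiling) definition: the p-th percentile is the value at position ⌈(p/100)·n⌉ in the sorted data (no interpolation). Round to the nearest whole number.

597

Sorted: 278, 324, 383, 397, 427, 474, 483, 495, 542, 548, 566, 583, 597, 600, 620, 671, 675, 692, 698, 718, 761, 772.
n = 22.
Position = ⌈55/100 · 22⌉ = ⌈12.1⌉ = 13.
The value at rank 13 is 597.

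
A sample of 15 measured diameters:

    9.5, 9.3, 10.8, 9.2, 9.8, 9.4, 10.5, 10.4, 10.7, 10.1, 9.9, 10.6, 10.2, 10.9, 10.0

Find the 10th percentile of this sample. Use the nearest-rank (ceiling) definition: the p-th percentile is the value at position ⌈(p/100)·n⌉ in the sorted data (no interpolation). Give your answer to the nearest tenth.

9.3

Sorted: 9.2, 9.3, 9.4, 9.5, 9.8, 9.9, 10.0, 10.1, 10.2, 10.4, 10.5, 10.6, 10.7, 10.8, 10.9.
n = 15.
Position = ⌈10/100 · 15⌉ = ⌈1.5⌉ = 2.
The value at rank 2 is 9.3.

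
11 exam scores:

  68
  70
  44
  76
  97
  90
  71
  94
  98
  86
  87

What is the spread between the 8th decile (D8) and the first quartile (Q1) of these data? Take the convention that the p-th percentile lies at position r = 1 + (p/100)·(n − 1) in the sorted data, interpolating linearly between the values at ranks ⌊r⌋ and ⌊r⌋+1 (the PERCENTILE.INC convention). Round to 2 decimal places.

23.50

Sorted: 44, 68, 70, 71, 76, 86, 87, 90, 94, 97, 98.
n = 11.
P25: r = 3.5; ranks 3–4 are 70, 71; interpolating gives 70.5.
P80: r = 9 (integer) → 94.
Difference: 94 − 70.5 = 23.5.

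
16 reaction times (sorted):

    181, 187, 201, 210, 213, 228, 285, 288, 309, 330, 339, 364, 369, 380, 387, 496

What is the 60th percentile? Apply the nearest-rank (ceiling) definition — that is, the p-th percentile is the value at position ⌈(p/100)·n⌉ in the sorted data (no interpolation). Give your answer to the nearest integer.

330

n = 16.
Position = ⌈60/100 · 16⌉ = ⌈9.6⌉ = 10.
The value at rank 10 is 330.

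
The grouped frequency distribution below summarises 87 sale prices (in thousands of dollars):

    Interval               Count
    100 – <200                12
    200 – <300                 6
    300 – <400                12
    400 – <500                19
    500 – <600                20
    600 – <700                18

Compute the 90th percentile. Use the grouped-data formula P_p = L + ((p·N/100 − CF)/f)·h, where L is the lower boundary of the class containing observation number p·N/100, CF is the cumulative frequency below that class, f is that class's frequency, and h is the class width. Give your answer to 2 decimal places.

N = 87; target position k = 90/100 · 87 = 78.3.
Cumulative frequencies: 12, 18, 30, 49, 69, 87.
Observation 78.3 falls in the class 600 – <700.
L = 600, CF = 69, f = 18, h = 100.
P90 = 600 + ((78.3 − 69)/18)·100 = 600 + 51.6667 = 651.667.

651.67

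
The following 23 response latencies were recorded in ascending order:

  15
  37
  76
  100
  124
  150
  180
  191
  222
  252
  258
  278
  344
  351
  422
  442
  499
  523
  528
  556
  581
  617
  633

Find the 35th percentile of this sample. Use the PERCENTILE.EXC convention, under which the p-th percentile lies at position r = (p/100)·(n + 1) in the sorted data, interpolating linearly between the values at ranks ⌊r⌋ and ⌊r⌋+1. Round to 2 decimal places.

203.40

n = 23.
r = (35/100)·(23 + 1) = 8.4.
Rank 8 is 191 and rank 9 is 222.
Interpolate: 191 + 0.4·(222 − 191) = 191 + 0.4·31 = 203.4.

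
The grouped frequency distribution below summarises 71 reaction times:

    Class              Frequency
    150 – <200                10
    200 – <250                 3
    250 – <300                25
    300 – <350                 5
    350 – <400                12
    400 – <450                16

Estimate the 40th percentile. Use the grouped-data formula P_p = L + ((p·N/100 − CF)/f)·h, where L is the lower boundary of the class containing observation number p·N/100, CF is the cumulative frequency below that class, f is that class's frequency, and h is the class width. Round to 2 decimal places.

280.80

N = 71; target position k = 40/100 · 71 = 28.4.
Cumulative frequencies: 10, 13, 38, 43, 55, 71.
Observation 28.4 falls in the class 250 – <300.
L = 250, CF = 13, f = 25, h = 50.
P40 = 250 + ((28.4 − 13)/25)·50 = 250 + 30.8 = 280.8.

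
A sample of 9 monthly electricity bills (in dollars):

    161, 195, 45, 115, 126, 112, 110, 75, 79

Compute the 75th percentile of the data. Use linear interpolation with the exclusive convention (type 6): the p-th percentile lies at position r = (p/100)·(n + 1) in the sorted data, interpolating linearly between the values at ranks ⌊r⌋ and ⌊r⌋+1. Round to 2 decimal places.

143.50

Sorted: 45, 75, 79, 110, 112, 115, 126, 161, 195.
n = 9.
r = (75/100)·(9 + 1) = 7.5.
Rank 7 is 126 and rank 8 is 161.
Interpolate: 126 + 0.5·(161 − 126) = 126 + 0.5·35 = 143.5.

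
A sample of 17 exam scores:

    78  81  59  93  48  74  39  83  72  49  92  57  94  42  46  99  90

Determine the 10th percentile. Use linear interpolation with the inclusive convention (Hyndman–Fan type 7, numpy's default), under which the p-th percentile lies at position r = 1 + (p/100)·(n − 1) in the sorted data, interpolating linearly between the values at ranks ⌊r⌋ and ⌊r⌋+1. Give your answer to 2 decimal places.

44.40

Sorted: 39, 42, 46, 48, 49, 57, 59, 72, 74, 78, 81, 83, 90, 92, 93, 94, 99.
n = 17.
r = 1 + (10/100)·(17 − 1) = 1 + 1.6 = 2.6.
Rank 2 is 42 and rank 3 is 46.
Interpolate: 42 + 0.6·(46 − 42) = 42 + 0.6·4 = 44.4.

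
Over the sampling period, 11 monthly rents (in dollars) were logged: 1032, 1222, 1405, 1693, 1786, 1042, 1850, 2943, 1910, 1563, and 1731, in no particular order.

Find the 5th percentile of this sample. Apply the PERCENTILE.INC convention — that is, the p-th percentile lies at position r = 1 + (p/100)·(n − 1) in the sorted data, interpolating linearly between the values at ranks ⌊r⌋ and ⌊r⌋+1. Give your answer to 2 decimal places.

Sorted: 1032, 1042, 1222, 1405, 1563, 1693, 1731, 1786, 1850, 1910, 2943.
n = 11.
r = 1 + (5/100)·(11 − 1) = 1 + 0.5 = 1.5.
Rank 1 is 1032 and rank 2 is 1042.
Interpolate: 1032 + 0.5·(1042 − 1032) = 1032 + 0.5·10 = 1037.

1037.00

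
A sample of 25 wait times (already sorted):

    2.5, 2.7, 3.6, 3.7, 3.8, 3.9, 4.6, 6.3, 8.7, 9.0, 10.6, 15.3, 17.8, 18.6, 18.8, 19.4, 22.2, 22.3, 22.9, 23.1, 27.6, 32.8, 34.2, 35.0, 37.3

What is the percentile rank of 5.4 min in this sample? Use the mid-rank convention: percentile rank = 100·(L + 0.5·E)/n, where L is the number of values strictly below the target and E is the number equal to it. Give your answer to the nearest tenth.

Count below 5.4: L = 7; count equal: E = 0; n = 25.
Percentile rank = 100·(7 + 0.5·0)/25 = 100·7/25 = 28.

28.0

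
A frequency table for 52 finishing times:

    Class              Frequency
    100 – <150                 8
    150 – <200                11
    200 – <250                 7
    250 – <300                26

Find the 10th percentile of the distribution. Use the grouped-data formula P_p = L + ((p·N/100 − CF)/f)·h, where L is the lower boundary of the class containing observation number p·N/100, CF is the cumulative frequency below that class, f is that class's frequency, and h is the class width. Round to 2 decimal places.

132.50

N = 52; target position k = 10/100 · 52 = 5.2.
Cumulative frequencies: 8, 19, 26, 52.
Observation 5.2 falls in the class 100 – <150.
L = 100, CF = 0, f = 8, h = 50.
P10 = 100 + ((5.2 − 0)/8)·50 = 100 + 32.5 = 132.5.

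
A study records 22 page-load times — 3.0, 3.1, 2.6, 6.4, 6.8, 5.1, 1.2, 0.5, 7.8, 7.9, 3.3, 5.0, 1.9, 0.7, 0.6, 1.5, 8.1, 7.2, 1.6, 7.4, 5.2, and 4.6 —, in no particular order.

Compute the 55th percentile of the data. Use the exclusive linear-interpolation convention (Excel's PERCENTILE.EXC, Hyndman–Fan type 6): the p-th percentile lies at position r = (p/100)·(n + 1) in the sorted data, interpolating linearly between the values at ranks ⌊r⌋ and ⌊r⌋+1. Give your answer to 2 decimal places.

Sorted: 0.5, 0.6, 0.7, 1.2, 1.5, 1.6, 1.9, 2.6, 3.0, 3.1, 3.3, 4.6, 5.0, 5.1, 5.2, 6.4, 6.8, 7.2, 7.4, 7.8, 7.9, 8.1.
n = 22.
r = (55/100)·(22 + 1) = 12.65.
Rank 12 is 4.6 and rank 13 is 5.0.
Interpolate: 4.6 + 0.65·(5.0 − 4.6) = 4.6 + 0.65·0.4 = 4.86.

4.86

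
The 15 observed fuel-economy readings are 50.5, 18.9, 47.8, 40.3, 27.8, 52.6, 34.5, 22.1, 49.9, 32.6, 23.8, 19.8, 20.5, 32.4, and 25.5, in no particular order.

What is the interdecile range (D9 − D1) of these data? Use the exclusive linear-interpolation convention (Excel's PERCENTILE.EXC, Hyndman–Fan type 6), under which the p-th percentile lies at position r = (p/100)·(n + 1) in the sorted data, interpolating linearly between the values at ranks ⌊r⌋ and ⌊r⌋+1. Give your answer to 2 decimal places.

31.90

Sorted: 18.9, 19.8, 20.5, 22.1, 23.8, 25.5, 27.8, 32.4, 32.6, 34.5, 40.3, 47.8, 49.9, 50.5, 52.6.
n = 15.
P10: r = 1.6; ranks 1–2 are 18.9, 19.8; interpolating gives 19.44.
P90: r = 14.4; ranks 14–15 are 50.5, 52.6; interpolating gives 51.34.
Difference: 51.34 − 19.44 = 31.9.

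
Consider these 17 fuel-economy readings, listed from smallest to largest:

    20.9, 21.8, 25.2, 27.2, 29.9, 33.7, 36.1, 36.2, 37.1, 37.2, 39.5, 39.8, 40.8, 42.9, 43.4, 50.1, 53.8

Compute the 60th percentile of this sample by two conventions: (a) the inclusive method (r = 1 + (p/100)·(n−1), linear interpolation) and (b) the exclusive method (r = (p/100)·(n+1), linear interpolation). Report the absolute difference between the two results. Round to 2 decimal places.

0.46

n = 17.
(a) r = 10.6; between ranks 10 (37.2) and 11 (39.5): 38.58.
(b) r = 10.8; between ranks 10 (37.2) and 11 (39.5): 39.04.
|38.58 − 39.04| = 0.46.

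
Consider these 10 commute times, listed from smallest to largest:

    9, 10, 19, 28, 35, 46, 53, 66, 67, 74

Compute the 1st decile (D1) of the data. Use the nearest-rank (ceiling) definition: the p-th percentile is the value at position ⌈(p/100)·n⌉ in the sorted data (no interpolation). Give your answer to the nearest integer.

9

n = 10.
Position = ⌈10/100 · 10⌉ = ⌈1⌉ = 1.
The value at rank 1 is 9.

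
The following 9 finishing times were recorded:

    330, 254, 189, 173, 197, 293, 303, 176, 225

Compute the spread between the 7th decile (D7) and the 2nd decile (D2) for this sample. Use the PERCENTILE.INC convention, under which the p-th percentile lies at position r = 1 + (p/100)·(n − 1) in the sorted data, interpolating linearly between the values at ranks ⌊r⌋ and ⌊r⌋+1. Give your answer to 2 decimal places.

93.60

Sorted: 173, 176, 189, 197, 225, 254, 293, 303, 330.
n = 9.
P20: r = 2.6; ranks 2–3 are 176, 189; interpolating gives 183.8.
P70: r = 6.6; ranks 6–7 are 254, 293; interpolating gives 277.4.
Difference: 277.4 − 183.8 = 93.6.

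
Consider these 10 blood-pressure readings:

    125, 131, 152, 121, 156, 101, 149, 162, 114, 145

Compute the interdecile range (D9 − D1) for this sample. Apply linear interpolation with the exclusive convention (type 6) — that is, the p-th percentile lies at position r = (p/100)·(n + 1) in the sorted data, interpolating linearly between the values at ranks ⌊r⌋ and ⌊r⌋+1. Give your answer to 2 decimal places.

Sorted: 101, 114, 121, 125, 131, 145, 149, 152, 156, 162.
n = 10.
P10: r = 1.1; ranks 1–2 are 101, 114; interpolating gives 102.3.
P90: r = 9.9; ranks 9–10 are 156, 162; interpolating gives 161.4.
Difference: 161.4 − 102.3 = 59.1.

59.10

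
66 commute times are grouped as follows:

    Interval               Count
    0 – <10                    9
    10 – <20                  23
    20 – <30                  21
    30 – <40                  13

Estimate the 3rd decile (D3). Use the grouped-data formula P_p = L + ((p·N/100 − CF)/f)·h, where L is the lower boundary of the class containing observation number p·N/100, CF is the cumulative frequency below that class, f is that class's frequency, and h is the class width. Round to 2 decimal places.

14.70

N = 66; target position k = 30/100 · 66 = 19.8.
Cumulative frequencies: 9, 32, 53, 66.
Observation 19.8 falls in the class 10 – <20.
L = 10, CF = 9, f = 23, h = 10.
P30 = 10 + ((19.8 − 9)/23)·10 = 10 + 4.69565 = 14.6957.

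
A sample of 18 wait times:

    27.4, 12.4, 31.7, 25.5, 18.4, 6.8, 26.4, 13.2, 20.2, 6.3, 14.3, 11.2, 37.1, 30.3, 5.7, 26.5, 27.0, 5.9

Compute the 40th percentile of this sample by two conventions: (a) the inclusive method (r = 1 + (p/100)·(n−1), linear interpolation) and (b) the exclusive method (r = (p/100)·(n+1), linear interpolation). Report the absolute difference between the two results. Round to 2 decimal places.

Sorted: 5.7, 5.9, 6.3, 6.8, 11.2, 12.4, 13.2, 14.3, 18.4, 20.2, 25.5, 26.4, 26.5, 27.0, 27.4, 30.3, 31.7, 37.1.
n = 18.
(a) r = 7.8; between ranks 7 (13.2) and 8 (14.3): 14.08.
(b) r = 7.6; between ranks 7 (13.2) and 8 (14.3): 13.86.
|14.08 − 13.86| = 0.22.

0.22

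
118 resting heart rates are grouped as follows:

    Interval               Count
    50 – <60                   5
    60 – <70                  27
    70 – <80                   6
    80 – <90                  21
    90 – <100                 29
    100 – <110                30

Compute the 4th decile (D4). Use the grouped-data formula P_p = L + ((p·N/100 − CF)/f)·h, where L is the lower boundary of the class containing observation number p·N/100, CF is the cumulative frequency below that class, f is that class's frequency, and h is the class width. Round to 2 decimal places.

84.38

N = 118; target position k = 40/100 · 118 = 47.2.
Cumulative frequencies: 5, 32, 38, 59, 88, 118.
Observation 47.2 falls in the class 80 – <90.
L = 80, CF = 38, f = 21, h = 10.
P40 = 80 + ((47.2 − 38)/21)·10 = 80 + 4.38095 = 84.381.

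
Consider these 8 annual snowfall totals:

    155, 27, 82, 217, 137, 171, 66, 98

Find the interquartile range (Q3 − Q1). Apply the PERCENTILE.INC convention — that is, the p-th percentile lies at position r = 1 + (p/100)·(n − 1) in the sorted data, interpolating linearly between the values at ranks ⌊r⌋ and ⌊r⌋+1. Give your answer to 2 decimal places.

Sorted: 27, 66, 82, 98, 137, 155, 171, 217.
n = 8.
P25: r = 2.75; ranks 2–3 are 66, 82; interpolating gives 78.
P75: r = 6.25; ranks 6–7 are 155, 171; interpolating gives 159.
Difference: 159 − 78 = 81.

81.00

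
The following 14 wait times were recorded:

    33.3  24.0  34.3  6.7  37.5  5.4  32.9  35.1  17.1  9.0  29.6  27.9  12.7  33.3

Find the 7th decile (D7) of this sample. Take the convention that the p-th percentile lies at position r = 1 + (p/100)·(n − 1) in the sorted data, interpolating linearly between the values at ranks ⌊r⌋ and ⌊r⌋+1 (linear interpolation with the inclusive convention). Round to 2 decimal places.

Sorted: 5.4, 6.7, 9.0, 12.7, 17.1, 24.0, 27.9, 29.6, 32.9, 33.3, 33.3, 34.3, 35.1, 37.5.
n = 14.
r = 1 + (70/100)·(14 − 1) = 1 + 9.1 = 10.1.
Rank 10 is 33.3 and rank 11 is 33.3.
Interpolate: 33.3 + 0.1·(33.3 − 33.3) = 33.3 + 0.1·0 = 33.3.

33.30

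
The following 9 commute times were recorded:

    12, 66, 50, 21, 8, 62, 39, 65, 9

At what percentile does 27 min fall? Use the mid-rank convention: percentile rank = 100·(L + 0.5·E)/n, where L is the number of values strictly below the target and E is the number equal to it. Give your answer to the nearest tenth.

44.4

Sorted: 8, 9, 12, 21, 39, 50, 62, 65, 66.
Count below 27: L = 4; count equal: E = 0; n = 9.
Percentile rank = 100·(4 + 0.5·0)/9 = 100·4/9 = 44.44.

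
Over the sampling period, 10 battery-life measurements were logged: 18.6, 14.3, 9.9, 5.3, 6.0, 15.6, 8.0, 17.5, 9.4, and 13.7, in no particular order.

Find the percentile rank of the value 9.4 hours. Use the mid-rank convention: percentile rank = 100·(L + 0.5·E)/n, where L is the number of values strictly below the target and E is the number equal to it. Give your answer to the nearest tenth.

35.0

Sorted: 5.3, 6.0, 8.0, 9.4, 9.9, 13.7, 14.3, 15.6, 17.5, 18.6.
Count below 9.4: L = 3; count equal: E = 1; n = 10.
Percentile rank = 100·(3 + 0.5·1)/10 = 100·3.5/10 = 35.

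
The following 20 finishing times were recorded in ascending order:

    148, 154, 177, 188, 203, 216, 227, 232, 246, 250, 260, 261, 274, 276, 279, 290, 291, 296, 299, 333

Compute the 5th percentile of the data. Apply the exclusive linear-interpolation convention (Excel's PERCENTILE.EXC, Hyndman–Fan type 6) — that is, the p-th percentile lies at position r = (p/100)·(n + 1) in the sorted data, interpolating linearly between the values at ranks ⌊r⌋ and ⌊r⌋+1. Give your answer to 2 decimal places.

n = 20.
r = (5/100)·(20 + 1) = 1.05.
Rank 1 is 148 and rank 2 is 154.
Interpolate: 148 + 0.05·(154 − 148) = 148 + 0.05·6 = 148.3.

148.30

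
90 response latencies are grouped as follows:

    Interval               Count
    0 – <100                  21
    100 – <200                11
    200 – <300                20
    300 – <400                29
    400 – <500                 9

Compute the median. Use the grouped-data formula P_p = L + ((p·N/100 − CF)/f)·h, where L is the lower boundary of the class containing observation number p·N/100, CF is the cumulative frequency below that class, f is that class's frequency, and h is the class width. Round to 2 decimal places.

N = 90; target position k = 50/100 · 90 = 45.
Cumulative frequencies: 21, 32, 52, 81, 90.
Observation 45 falls in the class 200 – <300.
L = 200, CF = 32, f = 20, h = 100.
P50 = 200 + ((45 − 32)/20)·100 = 200 + 65 = 265.

265.00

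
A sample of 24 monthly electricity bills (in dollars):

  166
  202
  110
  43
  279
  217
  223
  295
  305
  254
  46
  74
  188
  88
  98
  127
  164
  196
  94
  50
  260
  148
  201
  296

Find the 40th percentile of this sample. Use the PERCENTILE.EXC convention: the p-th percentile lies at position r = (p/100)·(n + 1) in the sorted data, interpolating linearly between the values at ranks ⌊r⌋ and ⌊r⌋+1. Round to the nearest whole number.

Sorted: 43, 46, 50, 74, 88, 94, 98, 110, 127, 148, 164, 166, 188, 196, 201, 202, 217, 223, 254, 260, 279, 295, 296, 305.
n = 24.
r = (40/100)·(24 + 1) = 10.
r is an integer, so P40 is the value at rank 10: 148.

148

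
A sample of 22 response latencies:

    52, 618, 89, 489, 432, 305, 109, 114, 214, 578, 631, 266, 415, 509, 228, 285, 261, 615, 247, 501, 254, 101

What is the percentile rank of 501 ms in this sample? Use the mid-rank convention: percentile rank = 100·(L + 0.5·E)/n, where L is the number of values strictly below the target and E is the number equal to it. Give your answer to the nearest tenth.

75.0

Sorted: 52, 89, 101, 109, 114, 214, 228, 247, 254, 261, 266, 285, 305, 415, 432, 489, 501, 509, 578, 615, 618, 631.
Count below 501: L = 16; count equal: E = 1; n = 22.
Percentile rank = 100·(16 + 0.5·1)/22 = 100·16.5/22 = 75.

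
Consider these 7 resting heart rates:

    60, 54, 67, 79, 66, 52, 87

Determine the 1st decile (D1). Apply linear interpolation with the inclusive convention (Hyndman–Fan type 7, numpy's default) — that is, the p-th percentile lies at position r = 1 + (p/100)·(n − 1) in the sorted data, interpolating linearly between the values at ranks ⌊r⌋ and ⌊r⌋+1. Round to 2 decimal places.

Sorted: 52, 54, 60, 66, 67, 79, 87.
n = 7.
r = 1 + (10/100)·(7 − 1) = 1 + 0.6 = 1.6.
Rank 1 is 52 and rank 2 is 54.
Interpolate: 52 + 0.6·(54 − 52) = 52 + 0.6·2 = 53.2.

53.20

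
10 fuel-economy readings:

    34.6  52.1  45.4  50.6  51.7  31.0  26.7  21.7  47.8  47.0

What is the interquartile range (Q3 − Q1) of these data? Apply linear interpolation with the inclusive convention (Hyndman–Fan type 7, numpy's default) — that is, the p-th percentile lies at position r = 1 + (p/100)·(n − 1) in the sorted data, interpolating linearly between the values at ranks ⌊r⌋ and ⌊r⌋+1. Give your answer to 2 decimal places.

18.00

Sorted: 21.7, 26.7, 31.0, 34.6, 45.4, 47.0, 47.8, 50.6, 51.7, 52.1.
n = 10.
P25: r = 3.25; ranks 3–4 are 31.0, 34.6; interpolating gives 31.9.
P75: r = 7.75; ranks 7–8 are 47.8, 50.6; interpolating gives 49.9.
Difference: 49.9 − 31.9 = 18.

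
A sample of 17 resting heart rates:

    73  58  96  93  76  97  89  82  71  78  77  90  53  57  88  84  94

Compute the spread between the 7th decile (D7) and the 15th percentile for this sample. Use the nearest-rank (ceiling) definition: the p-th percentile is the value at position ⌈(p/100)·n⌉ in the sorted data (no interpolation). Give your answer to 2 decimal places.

31.00

Sorted: 53, 57, 58, 71, 73, 76, 77, 78, 82, 84, 88, 89, 90, 93, 94, 96, 97.
n = 17.
P15: rank ⌈15/100·17⌉ = 3 → 58.
P70: rank ⌈70/100·17⌉ = 12 → 89.
Difference: 89 − 58 = 31.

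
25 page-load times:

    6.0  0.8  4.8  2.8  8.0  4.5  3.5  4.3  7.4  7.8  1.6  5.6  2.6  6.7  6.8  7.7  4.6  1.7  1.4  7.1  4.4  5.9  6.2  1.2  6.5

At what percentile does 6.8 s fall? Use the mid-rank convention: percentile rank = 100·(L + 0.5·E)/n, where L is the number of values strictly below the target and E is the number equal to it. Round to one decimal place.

78.0

Sorted: 0.8, 1.2, 1.4, 1.6, 1.7, 2.6, 2.8, 3.5, 4.3, 4.4, 4.5, 4.6, 4.8, 5.6, 5.9, 6.0, 6.2, 6.5, 6.7, 6.8, 7.1, 7.4, 7.7, 7.8, 8.0.
Count below 6.8: L = 19; count equal: E = 1; n = 25.
Percentile rank = 100·(19 + 0.5·1)/25 = 100·19.5/25 = 78.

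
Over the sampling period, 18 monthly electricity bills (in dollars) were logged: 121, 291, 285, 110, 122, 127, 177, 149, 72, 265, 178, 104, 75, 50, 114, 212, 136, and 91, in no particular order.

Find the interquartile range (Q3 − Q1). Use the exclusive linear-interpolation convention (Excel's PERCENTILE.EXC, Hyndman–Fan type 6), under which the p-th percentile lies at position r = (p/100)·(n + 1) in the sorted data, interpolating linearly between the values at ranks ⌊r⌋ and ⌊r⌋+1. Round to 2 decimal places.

85.75

Sorted: 50, 72, 75, 91, 104, 110, 114, 121, 122, 127, 136, 149, 177, 178, 212, 265, 285, 291.
n = 18.
P25: r = 4.75; ranks 4–5 are 91, 104; interpolating gives 100.75.
P75: r = 14.25; ranks 14–15 are 178, 212; interpolating gives 186.5.
Difference: 186.5 − 100.75 = 85.75.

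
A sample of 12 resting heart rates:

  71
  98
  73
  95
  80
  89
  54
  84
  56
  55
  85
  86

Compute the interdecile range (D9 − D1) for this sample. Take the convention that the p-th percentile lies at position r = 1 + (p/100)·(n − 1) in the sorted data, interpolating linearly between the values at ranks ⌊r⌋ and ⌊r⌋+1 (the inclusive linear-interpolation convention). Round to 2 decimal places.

Sorted: 54, 55, 56, 71, 73, 80, 84, 85, 86, 89, 95, 98.
n = 12.
P10: r = 2.1; ranks 2–3 are 55, 56; interpolating gives 55.1.
P90: r = 10.9; ranks 10–11 are 89, 95; interpolating gives 94.4.
Difference: 94.4 − 55.1 = 39.3.

39.30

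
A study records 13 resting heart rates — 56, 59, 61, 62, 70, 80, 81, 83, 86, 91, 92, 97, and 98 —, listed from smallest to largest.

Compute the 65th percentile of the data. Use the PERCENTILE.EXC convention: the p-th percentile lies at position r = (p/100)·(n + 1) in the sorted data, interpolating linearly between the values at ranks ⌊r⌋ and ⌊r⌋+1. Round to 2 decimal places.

n = 13.
r = (65/100)·(13 + 1) = 9.1.
Rank 9 is 86 and rank 10 is 91.
Interpolate: 86 + 0.1·(91 − 86) = 86 + 0.1·5 = 86.5.

86.50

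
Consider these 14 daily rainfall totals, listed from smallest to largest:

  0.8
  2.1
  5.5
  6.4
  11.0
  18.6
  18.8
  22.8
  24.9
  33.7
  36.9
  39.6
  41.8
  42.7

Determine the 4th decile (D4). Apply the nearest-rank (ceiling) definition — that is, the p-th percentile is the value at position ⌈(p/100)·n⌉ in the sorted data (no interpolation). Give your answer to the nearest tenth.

18.6

n = 14.
Position = ⌈40/100 · 14⌉ = ⌈5.6⌉ = 6.
The value at rank 6 is 18.6.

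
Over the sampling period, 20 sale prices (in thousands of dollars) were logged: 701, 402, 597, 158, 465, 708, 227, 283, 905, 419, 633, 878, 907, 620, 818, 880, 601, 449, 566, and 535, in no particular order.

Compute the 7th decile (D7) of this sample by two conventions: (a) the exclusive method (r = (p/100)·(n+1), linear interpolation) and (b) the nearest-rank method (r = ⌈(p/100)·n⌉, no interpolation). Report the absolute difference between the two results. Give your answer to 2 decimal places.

4.90

Sorted: 158, 227, 283, 402, 419, 449, 465, 535, 566, 597, 601, 620, 633, 701, 708, 818, 878, 880, 905, 907.
n = 20.
(a) r = 14.7; between ranks 14 (701) and 15 (708): 705.9.
(b) the nearest-rank method: rank 14 → 701.
|705.9 − 701| = 4.9.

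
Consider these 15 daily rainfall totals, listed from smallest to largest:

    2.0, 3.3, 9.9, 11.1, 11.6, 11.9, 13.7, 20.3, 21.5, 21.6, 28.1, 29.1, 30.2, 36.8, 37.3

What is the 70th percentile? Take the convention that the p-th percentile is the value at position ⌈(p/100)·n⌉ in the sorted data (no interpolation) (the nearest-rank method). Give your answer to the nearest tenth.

28.1

n = 15.
Position = ⌈70/100 · 15⌉ = ⌈10.5⌉ = 11.
The value at rank 11 is 28.1.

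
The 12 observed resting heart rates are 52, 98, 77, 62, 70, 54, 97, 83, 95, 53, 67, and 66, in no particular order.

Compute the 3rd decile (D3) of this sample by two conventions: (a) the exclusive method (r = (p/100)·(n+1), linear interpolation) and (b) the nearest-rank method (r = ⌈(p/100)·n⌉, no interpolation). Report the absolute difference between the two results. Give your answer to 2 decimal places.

0.80

Sorted: 52, 53, 54, 62, 66, 67, 70, 77, 83, 95, 97, 98.
n = 12.
(a) r = 3.9; between ranks 3 (54) and 4 (62): 61.2.
(b) the nearest-rank method: rank 4 → 62.
|61.2 − 62| = 0.8.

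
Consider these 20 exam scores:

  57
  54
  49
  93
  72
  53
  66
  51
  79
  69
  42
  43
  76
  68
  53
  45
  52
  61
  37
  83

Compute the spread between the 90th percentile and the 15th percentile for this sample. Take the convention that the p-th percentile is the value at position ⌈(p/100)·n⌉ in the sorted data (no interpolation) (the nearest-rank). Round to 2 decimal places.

Sorted: 37, 42, 43, 45, 49, 51, 52, 53, 53, 54, 57, 61, 66, 68, 69, 72, 76, 79, 83, 93.
n = 20.
P15: rank ⌈15/100·20⌉ = 3 → 43.
P90: rank ⌈90/100·20⌉ = 18 → 79.
Difference: 79 − 43 = 36.

36.00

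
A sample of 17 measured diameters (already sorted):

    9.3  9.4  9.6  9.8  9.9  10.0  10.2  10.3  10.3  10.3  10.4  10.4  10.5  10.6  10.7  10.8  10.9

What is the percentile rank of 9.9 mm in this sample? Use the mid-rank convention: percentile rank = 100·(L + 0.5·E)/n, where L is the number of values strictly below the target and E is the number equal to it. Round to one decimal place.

Count below 9.9: L = 4; count equal: E = 1; n = 17.
Percentile rank = 100·(4 + 0.5·1)/17 = 100·4.5/17 = 26.47.

26.5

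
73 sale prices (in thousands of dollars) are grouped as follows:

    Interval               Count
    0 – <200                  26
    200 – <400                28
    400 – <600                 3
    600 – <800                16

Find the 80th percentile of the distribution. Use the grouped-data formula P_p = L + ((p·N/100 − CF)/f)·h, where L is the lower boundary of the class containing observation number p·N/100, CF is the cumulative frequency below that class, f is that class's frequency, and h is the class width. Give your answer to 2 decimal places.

N = 73; target position k = 80/100 · 73 = 58.4.
Cumulative frequencies: 26, 54, 57, 73.
Observation 58.4 falls in the class 600 – <800.
L = 600, CF = 57, f = 16, h = 200.
P80 = 600 + ((58.4 − 57)/16)·200 = 600 + 17.5 = 617.5.

617.50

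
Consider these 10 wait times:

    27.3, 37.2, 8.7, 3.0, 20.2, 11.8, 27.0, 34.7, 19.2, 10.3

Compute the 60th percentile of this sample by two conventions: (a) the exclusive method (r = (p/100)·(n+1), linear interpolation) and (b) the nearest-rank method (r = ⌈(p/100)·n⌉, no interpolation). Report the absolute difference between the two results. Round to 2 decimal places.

4.08

Sorted: 3.0, 8.7, 10.3, 11.8, 19.2, 20.2, 27.0, 27.3, 34.7, 37.2.
n = 10.
(a) r = 6.6; between ranks 6 (20.2) and 7 (27.0): 24.28.
(b) the nearest-rank method: rank 6 → 20.2.
|24.28 − 20.2| = 4.08.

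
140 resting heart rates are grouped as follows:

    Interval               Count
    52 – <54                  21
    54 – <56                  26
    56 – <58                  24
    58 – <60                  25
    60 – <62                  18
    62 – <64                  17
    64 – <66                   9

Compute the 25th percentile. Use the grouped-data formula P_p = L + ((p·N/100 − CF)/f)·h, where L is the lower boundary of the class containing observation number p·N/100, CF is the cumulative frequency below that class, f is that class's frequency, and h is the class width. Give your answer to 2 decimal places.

55.08

N = 140; target position k = 25/100 · 140 = 35.
Cumulative frequencies: 21, 47, 71, 96, 114, 131, 140.
Observation 35 falls in the class 54 – <56.
L = 54, CF = 21, f = 26, h = 2.
P25 = 54 + ((35 − 21)/26)·2 = 54 + 1.07692 = 55.0769.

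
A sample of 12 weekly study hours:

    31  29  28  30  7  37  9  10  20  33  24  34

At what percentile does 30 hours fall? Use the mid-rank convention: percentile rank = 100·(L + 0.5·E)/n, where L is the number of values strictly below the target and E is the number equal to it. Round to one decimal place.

62.5

Sorted: 7, 9, 10, 20, 24, 28, 29, 30, 31, 33, 34, 37.
Count below 30: L = 7; count equal: E = 1; n = 12.
Percentile rank = 100·(7 + 0.5·1)/12 = 100·7.5/12 = 62.5.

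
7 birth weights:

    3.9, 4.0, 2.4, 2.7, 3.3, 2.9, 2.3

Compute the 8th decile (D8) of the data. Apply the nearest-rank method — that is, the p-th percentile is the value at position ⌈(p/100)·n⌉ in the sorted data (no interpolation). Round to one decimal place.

Sorted: 2.3, 2.4, 2.7, 2.9, 3.3, 3.9, 4.0.
n = 7.
Position = ⌈80/100 · 7⌉ = ⌈5.6⌉ = 6.
The value at rank 6 is 3.9.

3.9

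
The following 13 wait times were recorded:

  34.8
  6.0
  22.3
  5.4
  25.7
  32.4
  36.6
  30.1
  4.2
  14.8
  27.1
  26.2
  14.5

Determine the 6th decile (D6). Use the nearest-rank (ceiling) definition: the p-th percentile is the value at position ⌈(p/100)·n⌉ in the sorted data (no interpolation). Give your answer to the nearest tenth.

Sorted: 4.2, 5.4, 6.0, 14.5, 14.8, 22.3, 25.7, 26.2, 27.1, 30.1, 32.4, 34.8, 36.6.
n = 13.
Position = ⌈60/100 · 13⌉ = ⌈7.8⌉ = 8.
The value at rank 8 is 26.2.

26.2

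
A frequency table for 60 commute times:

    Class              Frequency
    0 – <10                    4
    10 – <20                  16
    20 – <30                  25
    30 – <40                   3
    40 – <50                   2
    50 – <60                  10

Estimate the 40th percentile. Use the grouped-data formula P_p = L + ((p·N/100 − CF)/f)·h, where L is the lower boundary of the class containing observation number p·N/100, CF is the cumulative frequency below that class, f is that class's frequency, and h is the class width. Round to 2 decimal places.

21.60

N = 60; target position k = 40/100 · 60 = 24.
Cumulative frequencies: 4, 20, 45, 48, 50, 60.
Observation 24 falls in the class 20 – <30.
L = 20, CF = 20, f = 25, h = 10.
P40 = 20 + ((24 − 20)/25)·10 = 20 + 1.6 = 21.6.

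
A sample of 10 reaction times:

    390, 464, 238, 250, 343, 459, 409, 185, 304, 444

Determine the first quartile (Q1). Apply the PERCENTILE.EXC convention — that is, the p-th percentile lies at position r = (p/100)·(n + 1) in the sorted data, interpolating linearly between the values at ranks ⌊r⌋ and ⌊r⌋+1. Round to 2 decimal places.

Sorted: 185, 238, 250, 304, 343, 390, 409, 444, 459, 464.
n = 10.
r = (25/100)·(10 + 1) = 2.75.
Rank 2 is 238 and rank 3 is 250.
Interpolate: 238 + 0.75·(250 − 238) = 238 + 0.75·12 = 247.

247.00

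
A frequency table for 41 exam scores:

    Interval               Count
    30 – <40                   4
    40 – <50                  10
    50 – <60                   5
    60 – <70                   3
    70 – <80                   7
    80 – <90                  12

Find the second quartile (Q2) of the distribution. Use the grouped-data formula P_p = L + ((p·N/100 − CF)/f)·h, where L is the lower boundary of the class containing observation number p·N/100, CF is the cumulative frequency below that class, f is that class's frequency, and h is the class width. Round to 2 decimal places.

N = 41; target position k = 50/100 · 41 = 20.5.
Cumulative frequencies: 4, 14, 19, 22, 29, 41.
Observation 20.5 falls in the class 60 – <70.
L = 60, CF = 19, f = 3, h = 10.
P50 = 60 + ((20.5 − 19)/3)·10 = 60 + 5 = 65.

65.00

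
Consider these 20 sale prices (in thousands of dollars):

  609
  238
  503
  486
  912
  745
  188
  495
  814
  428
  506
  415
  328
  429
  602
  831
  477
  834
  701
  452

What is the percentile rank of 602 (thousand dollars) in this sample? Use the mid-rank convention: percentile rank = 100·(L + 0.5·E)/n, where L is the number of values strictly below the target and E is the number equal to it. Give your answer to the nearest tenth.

62.5

Sorted: 188, 238, 328, 415, 428, 429, 452, 477, 486, 495, 503, 506, 602, 609, 701, 745, 814, 831, 834, 912.
Count below 602: L = 12; count equal: E = 1; n = 20.
Percentile rank = 100·(12 + 0.5·1)/20 = 100·12.5/20 = 62.5.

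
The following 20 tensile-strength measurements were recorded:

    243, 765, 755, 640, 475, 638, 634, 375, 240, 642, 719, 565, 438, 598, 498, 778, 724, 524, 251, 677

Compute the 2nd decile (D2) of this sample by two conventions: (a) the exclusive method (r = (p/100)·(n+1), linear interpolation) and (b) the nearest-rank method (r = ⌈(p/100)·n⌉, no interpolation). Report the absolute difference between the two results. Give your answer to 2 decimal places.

12.60

Sorted: 240, 243, 251, 375, 438, 475, 498, 524, 565, 598, 634, 638, 640, 642, 677, 719, 724, 755, 765, 778.
n = 20.
(a) r = 4.2; between ranks 4 (375) and 5 (438): 387.6.
(b) the nearest-rank method: rank 4 → 375.
|387.6 − 375| = 12.6.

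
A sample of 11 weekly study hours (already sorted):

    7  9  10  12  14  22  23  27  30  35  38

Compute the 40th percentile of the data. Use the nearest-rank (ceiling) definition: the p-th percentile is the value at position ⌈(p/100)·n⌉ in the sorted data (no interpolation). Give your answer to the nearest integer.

14

n = 11.
Position = ⌈40/100 · 11⌉ = ⌈4.4⌉ = 5.
The value at rank 5 is 14.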